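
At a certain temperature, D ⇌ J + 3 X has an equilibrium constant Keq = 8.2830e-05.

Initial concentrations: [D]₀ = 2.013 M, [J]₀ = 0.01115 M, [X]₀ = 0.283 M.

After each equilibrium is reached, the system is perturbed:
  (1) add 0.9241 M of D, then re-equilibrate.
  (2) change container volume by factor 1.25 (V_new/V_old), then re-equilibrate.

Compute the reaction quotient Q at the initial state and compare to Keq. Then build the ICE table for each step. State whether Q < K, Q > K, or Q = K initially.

Q₀ = 1.2554e-04; Q > K (proceeds reverse)

Q₀ = 1.2554e-04 vs Keq = 8.2830e-05 ⇒ Q>K, reverse
Step 1:
                   D          J          X
  Initial      2.013    0.01115      0.283
  Change    0.003026  -0.003026  -0.009077
  Equil        2.016   0.008124     0.2739
  solve Keq expr → x = -0.003026; check Q = 8.2830e-05
Then add 0.9241 M of D.
Step 2:
                   D          J          X
  Initial       2.94   0.008124     0.2739
  Change   -0.002716   0.002716   0.008149
  Equil        2.937    0.01084     0.2821
  solve Keq expr → x = 0.002716; check Q = 8.2830e-05
Then change container volume by factor 1.25 (V_new/V_old).
Step 3:
                   D          J          X
  Initial       2.35   0.008673     0.2257
  Change   -0.005172   0.005172    0.01552
  Equil        2.345    0.01384     0.2412
  solve Keq expr → x = 0.005172; check Q = 8.2830e-05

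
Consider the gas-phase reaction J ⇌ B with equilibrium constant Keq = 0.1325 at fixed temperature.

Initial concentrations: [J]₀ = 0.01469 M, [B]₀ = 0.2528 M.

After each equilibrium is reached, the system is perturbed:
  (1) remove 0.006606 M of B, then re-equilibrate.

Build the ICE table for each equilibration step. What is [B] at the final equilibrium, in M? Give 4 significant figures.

Q₀ = 17.21 vs Keq = 0.1325 ⇒ Q>K, reverse
Step 1:
                    J           B
  Initial     0.01469      0.2528
  Change       0.2215     -0.2215
  Equil        0.2362      0.0313
  solve Keq expr → x = -0.2215; check Q = 0.1325
Then remove 0.006606 M of B.
Step 2:
                    J           B
  Initial      0.2362     0.02469
  Change    -0.005833    0.005833
  Equil        0.2304     0.03052
  solve Keq expr → x = 0.005833; check Q = 0.1325

[B]_eq = 0.03052 M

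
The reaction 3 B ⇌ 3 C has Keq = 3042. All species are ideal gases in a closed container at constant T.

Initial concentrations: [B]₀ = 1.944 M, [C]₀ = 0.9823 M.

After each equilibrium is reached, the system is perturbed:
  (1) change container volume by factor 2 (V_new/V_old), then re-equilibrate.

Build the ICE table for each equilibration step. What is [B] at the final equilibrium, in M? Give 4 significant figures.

[B]_eq = 0.09446 M

Q₀ = 0.129 vs Keq = 3042 ⇒ Q<K, forward
Step 1:
                   B          C
  I            1.944     0.9823
  C           -1.755      1.755
  E           0.1889      2.737
  solve Keq expr → x = 0.585; check Q = 3042
Then change container volume by factor 2 (V_new/V_old).
Step 2:
                   B          C
  I          0.09446      1.369
  C                0          0
  E          0.09446      1.369
  solve Keq expr → x = 0; check Q = 3042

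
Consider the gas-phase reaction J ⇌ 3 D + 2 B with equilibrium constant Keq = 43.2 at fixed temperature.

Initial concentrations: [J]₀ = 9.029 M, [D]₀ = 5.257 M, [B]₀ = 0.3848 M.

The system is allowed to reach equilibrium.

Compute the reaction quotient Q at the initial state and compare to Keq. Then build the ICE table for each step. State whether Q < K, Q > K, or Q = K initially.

Q₀ = 2.383; Q < K (proceeds forward)

Q₀ = 2.383 vs Keq = 43.2 ⇒ Q<K, forward
Step 1:
                    J           D           B
  Initial       9.029       5.257      0.3848
  Change      -0.3972       1.192      0.7944
  Equil         8.632       6.449       1.179
  solve Keq expr → x = 0.3972; check Q = 43.2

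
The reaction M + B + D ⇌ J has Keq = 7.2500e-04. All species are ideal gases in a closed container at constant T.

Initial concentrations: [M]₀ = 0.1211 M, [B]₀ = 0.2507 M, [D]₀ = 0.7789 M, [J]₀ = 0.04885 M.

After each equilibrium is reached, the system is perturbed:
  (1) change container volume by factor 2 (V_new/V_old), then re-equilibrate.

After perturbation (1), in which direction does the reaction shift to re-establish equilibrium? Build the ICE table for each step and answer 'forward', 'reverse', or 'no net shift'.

Direction: reverse

Q₀ = 2.066 vs Keq = 7.2500e-04 ⇒ Q>K, reverse
Step 1:
                    M           B           D           J
  I            0.1211      0.2507      0.7789     0.04885
  C           0.04882     0.04882     0.04882    -0.04882
  E            0.1699      0.2995      0.8277  3.0541e-05
  solve Keq expr → x = -0.04882; check Q = 7.2500e-04
Then change container volume by factor 2 (V_new/V_old).
Step 2:
                    M           B           D           J
  I           0.08496      0.1498      0.4139  1.5271e-05
  C        1.1452e-05  1.1452e-05  1.1452e-05 -1.1452e-05
  E           0.08497      0.1498      0.4139  3.8186e-06
  solve Keq expr → x = -1.1452e-05; check Q = 7.2500e-04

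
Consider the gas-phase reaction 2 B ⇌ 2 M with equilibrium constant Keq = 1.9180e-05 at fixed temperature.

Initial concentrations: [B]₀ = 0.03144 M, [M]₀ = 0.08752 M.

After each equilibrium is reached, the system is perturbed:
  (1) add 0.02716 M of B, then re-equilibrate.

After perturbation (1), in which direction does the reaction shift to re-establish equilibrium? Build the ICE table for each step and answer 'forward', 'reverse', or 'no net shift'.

Q₀ = 7.749 vs Keq = 1.9180e-05 ⇒ Q>K, reverse
Step 1:
                  B         M
  I         0.03144   0.08752
  C           0.087    -0.087
  E          0.1184 5.1871e-04
  solve Keq expr → x = -0.0435; check Q = 1.9180e-05
Then add 0.02716 M of B.
Step 2:
                  B         M
  I          0.1456 5.1871e-04
  C       -1.1843e-04 1.1843e-04
  E          0.1455 6.3714e-04
  solve Keq expr → x = 5.9214e-05; check Q = 1.9180e-05

Direction: forward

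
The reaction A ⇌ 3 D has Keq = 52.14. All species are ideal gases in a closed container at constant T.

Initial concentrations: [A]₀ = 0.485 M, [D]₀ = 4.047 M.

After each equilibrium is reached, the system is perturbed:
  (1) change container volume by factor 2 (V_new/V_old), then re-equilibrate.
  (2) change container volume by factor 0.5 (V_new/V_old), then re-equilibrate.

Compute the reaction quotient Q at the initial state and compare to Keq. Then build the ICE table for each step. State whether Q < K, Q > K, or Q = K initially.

Q₀ = 136.7 vs Keq = 52.14 ⇒ Q>K, reverse
Step 1:
                    A           D
  I             0.485       4.047
  C            0.2336     -0.7008
  E            0.7186       3.346
  solve Keq expr → x = -0.2336; check Q = 52.14
Then change container volume by factor 2 (V_new/V_old).
Step 2:
                    A           D
  I            0.3593       1.673
  C           -0.1644      0.4931
  E            0.1949       2.166
  solve Keq expr → x = 0.1644; check Q = 52.14
Then change container volume by factor 0.5 (V_new/V_old).
Step 3:
                    A           D
  I            0.3899       4.332
  C            0.3287     -0.9861
  E            0.7186       3.346
  solve Keq expr → x = -0.3287; check Q = 52.14

Q₀ = 136.7; Q > K (proceeds reverse)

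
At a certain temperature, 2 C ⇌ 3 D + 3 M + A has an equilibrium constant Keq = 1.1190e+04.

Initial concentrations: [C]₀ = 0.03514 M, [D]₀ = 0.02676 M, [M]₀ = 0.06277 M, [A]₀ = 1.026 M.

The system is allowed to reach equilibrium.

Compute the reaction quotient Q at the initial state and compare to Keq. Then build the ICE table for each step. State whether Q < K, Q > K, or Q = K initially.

Q₀ = 3.9378e-06; Q < K (proceeds forward)

Q₀ = 3.9378e-06 vs Keq = 1.1190e+04 ⇒ Q<K, forward
Step 1:
                  C         D         M         A
  Initial   0.03514   0.02676   0.06277     1.026
  Change   -0.03513    0.0527    0.0527   0.01757
  Equil   8.4866e-06   0.07946    0.1155     1.044
  solve Keq expr → x = 0.01757; check Q = 1.1190e+04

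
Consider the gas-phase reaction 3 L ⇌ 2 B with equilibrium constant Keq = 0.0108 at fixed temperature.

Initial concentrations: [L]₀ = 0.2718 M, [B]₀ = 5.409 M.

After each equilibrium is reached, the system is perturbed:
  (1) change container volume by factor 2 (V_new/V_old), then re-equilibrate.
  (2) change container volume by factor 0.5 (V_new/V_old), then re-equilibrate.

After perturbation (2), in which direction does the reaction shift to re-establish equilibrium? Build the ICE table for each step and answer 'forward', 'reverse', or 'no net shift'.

Direction: forward

Q₀ = 1457 vs Keq = 0.0108 ⇒ Q>K, reverse
Step 1:
                    L           B
  init         0.2718       5.409
  Δ             5.788      -3.859
  eq             6.06        1.55
  solve Keq expr → x = -1.929; check Q = 0.0108
Then change container volume by factor 2 (V_new/V_old).
Step 2:
                    L           B
  init           3.03      0.7751
  Δ            0.2407     -0.1604
  eq            3.271      0.6147
  solve Keq expr → x = -0.08022; check Q = 0.0108
Then change container volume by factor 0.5 (V_new/V_old).
Step 3:
                    L           B
  init          6.541       1.229
  Δ           -0.4813      0.3209
  eq             6.06        1.55
  solve Keq expr → x = 0.1604; check Q = 0.0108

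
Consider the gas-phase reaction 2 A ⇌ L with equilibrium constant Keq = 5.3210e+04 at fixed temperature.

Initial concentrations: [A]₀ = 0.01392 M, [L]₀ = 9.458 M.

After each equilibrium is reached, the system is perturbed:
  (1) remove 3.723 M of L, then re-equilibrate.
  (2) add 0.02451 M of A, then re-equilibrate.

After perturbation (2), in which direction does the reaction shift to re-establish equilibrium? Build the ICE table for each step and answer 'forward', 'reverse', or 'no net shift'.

Q₀ = 4.8811e+04 vs Keq = 5.3210e+04 ⇒ Q<K, forward
Step 1:
                   A          L
  Initial    0.01392      9.458
  Change  -5.8756e-04 2.9378e-04
  Equil      0.01333      9.458
  solve Keq expr → x = 2.9378e-04; check Q = 5.3210e+04
Then remove 3.723 M of L.
Step 2:
                   A          L
  Initial    0.01333      5.735
  Change   -0.002949   0.001475
  Equil      0.01038      5.737
  solve Keq expr → x = 0.001475; check Q = 5.3210e+04
Then add 0.02451 M of A.
Step 3:
                   A          L
  Initial    0.03489      5.737
  Change     -0.0245    0.01225
  Equil      0.01039      5.749
  solve Keq expr → x = 0.01225; check Q = 5.3210e+04

Direction: forward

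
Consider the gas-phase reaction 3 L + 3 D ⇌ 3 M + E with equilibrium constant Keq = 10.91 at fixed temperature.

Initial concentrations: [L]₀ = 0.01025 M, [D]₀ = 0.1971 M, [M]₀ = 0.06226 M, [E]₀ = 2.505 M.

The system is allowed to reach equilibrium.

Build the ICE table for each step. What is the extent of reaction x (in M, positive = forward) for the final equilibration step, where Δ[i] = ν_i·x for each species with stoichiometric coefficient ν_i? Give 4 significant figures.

x = -0.01396 M

Q₀ = 7.3317e+04 vs Keq = 10.91 ⇒ Q>K, reverse
Step 1:
                  L         D         M         E
  I         0.01025    0.1971   0.06226     2.505
  C         0.04188   0.04188  -0.04188  -0.01396
  E         0.05213     0.239   0.02038     2.491
  solve Keq expr → x = -0.01396; check Q = 10.91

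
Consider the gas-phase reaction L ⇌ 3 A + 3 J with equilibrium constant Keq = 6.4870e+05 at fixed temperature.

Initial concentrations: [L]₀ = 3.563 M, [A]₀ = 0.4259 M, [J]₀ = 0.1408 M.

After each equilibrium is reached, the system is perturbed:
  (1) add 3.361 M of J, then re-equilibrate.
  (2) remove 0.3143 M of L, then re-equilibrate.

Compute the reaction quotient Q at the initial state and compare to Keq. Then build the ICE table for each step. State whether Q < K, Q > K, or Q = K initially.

Q₀ = 6.0522e-05 vs Keq = 6.4870e+05 ⇒ Q<K, forward
Step 1:
                   L          A          J
  Initial      3.563     0.4259     0.1408
  Change      -2.842      8.527      8.527
  Equil       0.7206      8.953      8.668
  solve Keq expr → x = 2.842; check Q = 6.4870e+05
Then add 3.361 M of J.
Step 2:
                   L          A          J
  Initial     0.7206      8.953      12.03
  Change      0.3289    -0.9867    -0.9867
  Equil        1.049      7.967      11.04
  solve Keq expr → x = -0.3289; check Q = 6.4870e+05
Then remove 0.3143 M of L.
Step 3:
                   L          A          J
  Initial     0.7352      7.967      11.04
  Change      0.1096    -0.3287    -0.3287
  Equil       0.8447      7.638      10.71
  solve Keq expr → x = -0.1096; check Q = 6.4870e+05

Q₀ = 6.0522e-05; Q < K (proceeds forward)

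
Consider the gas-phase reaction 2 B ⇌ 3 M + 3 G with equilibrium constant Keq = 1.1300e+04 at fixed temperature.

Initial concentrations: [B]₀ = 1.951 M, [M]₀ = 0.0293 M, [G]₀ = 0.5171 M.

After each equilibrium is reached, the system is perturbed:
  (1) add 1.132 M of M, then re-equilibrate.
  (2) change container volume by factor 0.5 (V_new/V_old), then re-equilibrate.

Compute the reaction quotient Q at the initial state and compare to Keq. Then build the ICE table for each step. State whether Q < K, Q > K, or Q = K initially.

Q₀ = 9.1372e-07; Q < K (proceeds forward)

Q₀ = 9.1372e-07 vs Keq = 1.1300e+04 ⇒ Q<K, forward
Step 1:
                  B         M         G
  Initial     1.951    0.0293    0.5171
  Change     -1.731     2.597     2.597
  Equil      0.2199     2.626     3.114
  solve Keq expr → x = 0.8655; check Q = 1.1300e+04
Then add 1.132 M of M.
Step 2:
                  B         M         G
  Initial    0.2199     3.758     3.114
  Change     0.1062   -0.1593   -0.1593
  Equil      0.3261     3.599     2.954
  solve Keq expr → x = -0.05309; check Q = 1.1300e+04
Then change container volume by factor 0.5 (V_new/V_old).
Step 3:
                  B         M         G
  Initial    0.6522     7.197     5.909
  Change     0.7817    -1.173    -1.173
  Equil       1.434     6.025     4.736
  solve Keq expr → x = -0.3908; check Q = 1.1300e+04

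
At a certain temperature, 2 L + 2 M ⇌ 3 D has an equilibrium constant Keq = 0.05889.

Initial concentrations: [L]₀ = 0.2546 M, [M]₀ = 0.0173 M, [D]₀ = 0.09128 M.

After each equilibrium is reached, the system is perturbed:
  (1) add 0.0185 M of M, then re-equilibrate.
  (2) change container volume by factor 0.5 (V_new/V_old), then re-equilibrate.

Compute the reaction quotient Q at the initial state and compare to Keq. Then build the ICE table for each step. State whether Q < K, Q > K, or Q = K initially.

Q₀ = 39.2 vs Keq = 0.05889 ⇒ Q>K, reverse
Step 1:
                    L           M           D
  Initial      0.2546      0.0173     0.09128
  Change      0.04306     0.04306    -0.06459
  Equil        0.2977     0.06036     0.02669
  solve Keq expr → x = -0.02153; check Q = 0.05889
Then add 0.0185 M of M.
Step 2:
                    L           M           D
  Initial      0.2977     0.07886     0.02669
  Change    -0.002828   -0.002828    0.004242
  Equil        0.2948     0.07603     0.03093
  solve Keq expr → x = 0.001414; check Q = 0.05889
Then change container volume by factor 0.5 (V_new/V_old).
Step 3:
                    L           M           D
  Initial      0.5897      0.1521     0.06186
  Change    -0.008331   -0.008331      0.0125
  Equil        0.5813      0.1437     0.07436
  solve Keq expr → x = 0.004166; check Q = 0.05889

Q₀ = 39.2; Q > K (proceeds reverse)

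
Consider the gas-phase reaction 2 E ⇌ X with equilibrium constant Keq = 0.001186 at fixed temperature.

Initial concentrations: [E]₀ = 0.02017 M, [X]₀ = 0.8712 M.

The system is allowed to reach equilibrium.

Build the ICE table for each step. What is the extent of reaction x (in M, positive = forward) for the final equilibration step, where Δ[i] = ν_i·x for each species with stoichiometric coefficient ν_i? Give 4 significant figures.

Q₀ = 2141 vs Keq = 0.001186 ⇒ Q>K, reverse
Step 1:
                    E           X
  init        0.02017      0.8712
  Δ             1.735     -0.8675
  eq            1.755    0.003654
  solve Keq expr → x = -0.8675; check Q = 0.001186

x = -0.8675 M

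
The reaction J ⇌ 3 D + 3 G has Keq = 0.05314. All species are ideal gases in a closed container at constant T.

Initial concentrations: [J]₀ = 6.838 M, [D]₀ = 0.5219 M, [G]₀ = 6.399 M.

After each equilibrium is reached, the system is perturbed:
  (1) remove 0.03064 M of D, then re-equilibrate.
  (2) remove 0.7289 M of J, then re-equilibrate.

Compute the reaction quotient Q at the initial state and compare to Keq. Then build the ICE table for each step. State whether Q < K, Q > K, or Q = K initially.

Q₀ = 5.447; Q > K (proceeds reverse)

Q₀ = 5.447 vs Keq = 0.05314 ⇒ Q>K, reverse
Step 1:
                   J          D          G
  init         6.838     0.5219      6.399
  Δ            0.134    -0.4021    -0.4021
  eq           6.972     0.1198      5.997
  solve Keq expr → x = -0.134; check Q = 0.05314
Then remove 0.03064 M of D.
Step 2:
                   J          D          G
  init         6.972    0.08913      5.997
  Δ        -0.009996    0.02999    0.02999
  eq           6.962     0.1191      6.027
  solve Keq expr → x = 0.009996; check Q = 0.05314
Then remove 0.7289 M of J.
Step 3:
                   J          D          G
  init         6.233     0.1191      6.027
  Δ         0.001407  -0.004222  -0.004222
  eq           6.235     0.1149      6.023
  solve Keq expr → x = -0.001407; check Q = 0.05314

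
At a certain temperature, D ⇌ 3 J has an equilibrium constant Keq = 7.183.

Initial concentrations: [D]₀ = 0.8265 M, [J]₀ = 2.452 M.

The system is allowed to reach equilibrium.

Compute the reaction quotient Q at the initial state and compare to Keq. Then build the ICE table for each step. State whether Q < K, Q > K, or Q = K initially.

Q₀ = 17.84 vs Keq = 7.183 ⇒ Q>K, reverse
Step 1:
                    D           J
  Initial      0.8265       2.452
  Change       0.1741     -0.5222
  Equil         1.001        1.93
  solve Keq expr → x = -0.1741; check Q = 7.183

Q₀ = 17.84; Q > K (proceeds reverse)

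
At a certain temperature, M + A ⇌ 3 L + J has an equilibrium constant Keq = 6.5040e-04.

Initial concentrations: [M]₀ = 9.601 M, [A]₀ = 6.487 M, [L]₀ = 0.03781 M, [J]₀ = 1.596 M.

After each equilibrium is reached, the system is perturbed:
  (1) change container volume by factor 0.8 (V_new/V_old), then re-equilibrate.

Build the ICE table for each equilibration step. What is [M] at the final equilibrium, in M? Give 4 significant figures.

Q₀ = 1.3851e-06 vs Keq = 6.5040e-04 ⇒ Q<K, forward
Step 1:
                   M          A          L          J
  init         9.601      6.487    0.03781      1.596
  Δ         -0.08302   -0.08302     0.2491    0.08302
  eq           9.518      6.404     0.2869      1.679
  solve Keq expr → x = 0.08302; check Q = 6.5040e-04
Then change container volume by factor 0.8 (V_new/V_old).
Step 2:
                   M          A          L          J
  init          11.9      8.005     0.3586      2.099
  Δ          0.01614    0.01614   -0.04842   -0.01614
  eq           11.91      8.021     0.3102      2.083
  solve Keq expr → x = -0.01614; check Q = 6.5040e-04

[M]_eq = 11.91 M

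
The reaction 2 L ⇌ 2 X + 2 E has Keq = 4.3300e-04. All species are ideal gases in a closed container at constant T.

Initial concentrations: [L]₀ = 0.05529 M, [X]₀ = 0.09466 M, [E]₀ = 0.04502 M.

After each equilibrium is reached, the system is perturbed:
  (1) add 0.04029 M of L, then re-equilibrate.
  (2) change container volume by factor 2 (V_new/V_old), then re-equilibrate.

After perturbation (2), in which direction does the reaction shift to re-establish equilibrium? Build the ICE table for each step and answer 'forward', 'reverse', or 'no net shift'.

Direction: forward

Q₀ = 0.005941 vs Keq = 4.3300e-04 ⇒ Q>K, reverse
Step 1:
                    L           X           E
  Initial     0.05529     0.09466     0.04502
  Change      0.02255    -0.02255    -0.02255
  Equil       0.07784     0.07211     0.02247
  solve Keq expr → x = -0.01128; check Q = 4.3300e-04
Then add 0.04029 M of L.
Step 2:
                    L           X           E
  Initial      0.1181     0.07211     0.02247
  Change    -0.006859    0.006859    0.006859
  Equil        0.1113     0.07896     0.02932
  solve Keq expr → x = 0.003429; check Q = 4.3300e-04
Then change container volume by factor 2 (V_new/V_old).
Step 3:
                    L           X           E
  Initial     0.05564     0.03948     0.01466
  Change    -0.007059    0.007059    0.007059
  Equil       0.04858     0.04654     0.02172
  solve Keq expr → x = 0.003529; check Q = 4.3300e-04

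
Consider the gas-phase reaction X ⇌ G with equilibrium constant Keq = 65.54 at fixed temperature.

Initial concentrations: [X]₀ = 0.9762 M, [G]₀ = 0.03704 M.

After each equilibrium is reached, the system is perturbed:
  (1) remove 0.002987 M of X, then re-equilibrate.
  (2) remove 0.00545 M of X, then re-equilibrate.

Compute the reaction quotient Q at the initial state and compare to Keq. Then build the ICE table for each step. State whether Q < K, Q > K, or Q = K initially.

Q₀ = 0.03794; Q < K (proceeds forward)

Q₀ = 0.03794 vs Keq = 65.54 ⇒ Q<K, forward
Step 1:
                    X           G
  Initial      0.9762     0.03704
  Change       -0.961       0.961
  Equil       0.01523       0.998
  solve Keq expr → x = 0.961; check Q = 65.54
Then remove 0.002987 M of X.
Step 2:
                    X           G
  Initial     0.01224       0.998
  Change     0.002942   -0.002942
  Equil       0.01518      0.9951
  solve Keq expr → x = -0.002942; check Q = 65.54
Then remove 0.00545 M of X.
Step 3:
                    X           G
  Initial    0.009733      0.9951
  Change     0.005368   -0.005368
  Equil        0.0151      0.9897
  solve Keq expr → x = -0.005368; check Q = 65.54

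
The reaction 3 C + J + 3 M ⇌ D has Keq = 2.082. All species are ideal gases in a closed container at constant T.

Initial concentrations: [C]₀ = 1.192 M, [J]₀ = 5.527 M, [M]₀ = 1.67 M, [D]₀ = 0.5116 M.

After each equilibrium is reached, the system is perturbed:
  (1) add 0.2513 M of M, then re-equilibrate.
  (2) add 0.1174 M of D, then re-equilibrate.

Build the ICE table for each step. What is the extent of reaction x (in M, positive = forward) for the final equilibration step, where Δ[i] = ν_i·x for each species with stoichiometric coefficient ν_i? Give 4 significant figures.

Q₀ = 0.01173 vs Keq = 2.082 ⇒ Q<K, forward
Step 1:
                   C          J          M          D
  init         1.192      5.527       1.67     0.5116
  Δ          -0.7471     -0.249    -0.7471      0.249
  eq          0.4449      5.278     0.9229     0.7606
  solve Keq expr → x = 0.249; check Q = 2.082
Then add 0.2513 M of M.
Step 2:
                   C          J          M          D
  init        0.4449      5.278      1.174     0.7606
  Δ         -0.06909   -0.02303   -0.06909    0.02303
  eq          0.3758      5.255      1.105     0.7837
  solve Keq expr → x = 0.02303; check Q = 2.082
Then add 0.1174 M of D.
Step 3:
                   C          J          M          D
  init        0.3758      5.255      1.105     0.9011
  Δ          0.01271   0.004236    0.01271  -0.004236
  eq          0.3885      5.259      1.118     0.8968
  solve Keq expr → x = -0.004236; check Q = 2.082

x = -0.004236 M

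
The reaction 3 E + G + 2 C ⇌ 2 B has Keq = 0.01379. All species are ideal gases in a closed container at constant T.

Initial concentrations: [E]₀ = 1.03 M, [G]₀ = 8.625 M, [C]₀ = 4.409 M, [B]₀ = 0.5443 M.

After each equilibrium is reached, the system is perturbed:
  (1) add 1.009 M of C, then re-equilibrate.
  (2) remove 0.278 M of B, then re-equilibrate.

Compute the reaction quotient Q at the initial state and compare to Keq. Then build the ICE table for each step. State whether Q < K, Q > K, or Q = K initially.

Q₀ = 0.001617; Q < K (proceeds forward)

Q₀ = 0.001617 vs Keq = 0.01379 ⇒ Q<K, forward
Step 1:
                  E         G         C         B
  init         1.03     8.625     4.409    0.5443
  Δ         -0.3595   -0.1198   -0.2397    0.2397
  eq         0.6705     8.505     4.169     0.784
  solve Keq expr → x = 0.1198; check Q = 0.01379
Then add 1.009 M of C.
Step 2:
                  E         G         C         B
  init       0.6705     8.505     5.178     0.784
  Δ        -0.06509   -0.0217  -0.04339   0.04339
  eq         0.6054     8.483     5.135    0.8274
  solve Keq expr → x = 0.0217; check Q = 0.01379
Then remove 0.278 M of B.
Step 3:
                  E         G         C         B
  init       0.6054     8.483     5.135    0.5494
  Δ         -0.1022  -0.03406  -0.06811   0.06811
  eq         0.5033     8.449     5.067    0.6175
  solve Keq expr → x = 0.03406; check Q = 0.01379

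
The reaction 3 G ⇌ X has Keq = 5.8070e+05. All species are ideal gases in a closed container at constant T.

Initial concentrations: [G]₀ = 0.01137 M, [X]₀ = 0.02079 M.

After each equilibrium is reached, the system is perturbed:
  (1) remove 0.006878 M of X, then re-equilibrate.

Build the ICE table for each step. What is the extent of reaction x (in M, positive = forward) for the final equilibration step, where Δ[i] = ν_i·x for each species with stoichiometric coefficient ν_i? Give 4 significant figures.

Q₀ = 1.4144e+04 vs Keq = 5.8070e+05 ⇒ Q<K, forward
Step 1:
                    G           X
  init        0.01137     0.02079
  Δ          -0.00794    0.002647
  eq          0.00343     0.02344
  solve Keq expr → x = 0.002647; check Q = 5.8070e+05
Then remove 0.006878 M of X.
Step 2:
                    G           X
  init        0.00343     0.01656
  Δ       -3.6755e-04  1.2252e-04
  eq         0.003063     0.01668
  solve Keq expr → x = 1.2252e-04; check Q = 5.8070e+05

x = 1.2252e-04 M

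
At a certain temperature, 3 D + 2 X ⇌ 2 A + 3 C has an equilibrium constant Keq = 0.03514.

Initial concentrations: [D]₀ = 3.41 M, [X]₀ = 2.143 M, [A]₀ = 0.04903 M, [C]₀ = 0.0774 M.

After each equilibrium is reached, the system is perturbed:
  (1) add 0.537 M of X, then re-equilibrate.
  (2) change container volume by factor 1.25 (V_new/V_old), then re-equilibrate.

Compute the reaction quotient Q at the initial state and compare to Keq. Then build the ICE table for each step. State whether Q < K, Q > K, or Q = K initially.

Q₀ = 6.1212e-09 vs Keq = 0.03514 ⇒ Q<K, forward
Step 1:
                  D         X         A         C
  init         3.41     2.143   0.04903    0.0774
  Δ          -1.077   -0.7181    0.7181     1.077
  eq          2.333     1.425    0.7671     1.155
  solve Keq expr → x = 0.3591; check Q = 0.03514
Then add 0.537 M of X.
Step 2:
                  D         X         A         C
  init        2.333     1.962    0.7671     1.155
  Δ         -0.1038  -0.06923   0.06923    0.1038
  eq          2.229     1.893    0.8364     1.258
  solve Keq expr → x = 0.03461; check Q = 0.03514
Then change container volume by factor 1.25 (V_new/V_old).
Step 3:
                  D         X         A         C
  init        1.783     1.514    0.6691     1.007
  Δ               0         0         0         0
  eq          1.783     1.514    0.6691     1.007
  solve Keq expr → x = 0; check Q = 0.03514

Q₀ = 6.1212e-09; Q < K (proceeds forward)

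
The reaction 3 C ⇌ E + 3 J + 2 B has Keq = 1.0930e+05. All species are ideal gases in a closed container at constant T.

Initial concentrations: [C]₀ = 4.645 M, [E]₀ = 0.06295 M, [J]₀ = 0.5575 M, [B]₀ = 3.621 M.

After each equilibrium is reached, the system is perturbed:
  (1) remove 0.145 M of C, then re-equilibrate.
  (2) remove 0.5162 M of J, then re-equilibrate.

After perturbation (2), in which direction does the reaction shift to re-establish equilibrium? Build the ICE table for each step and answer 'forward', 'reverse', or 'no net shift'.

Q₀ = 0.001427 vs Keq = 1.0930e+05 ⇒ Q<K, forward
Step 1:
                    C           E           J           B
  I             4.645     0.06295      0.5575       3.621
  C            -4.248       1.416       4.248       2.832
  E            0.3969       1.479       4.806       6.453
  solve Keq expr → x = 1.416; check Q = 1.0930e+05
Then remove 0.145 M of C.
Step 2:
                    C           E           J           B
  I            0.2519       1.479       4.806       6.453
  C            0.1274    -0.04246     -0.1274    -0.08492
  E            0.3793       1.437       4.678       6.368
  solve Keq expr → x = -0.04246; check Q = 1.0930e+05
Then remove 0.5162 M of J.
Step 3:
                    C           E           J           B
  I            0.3793       1.437       4.162       6.368
  C            -0.037     0.01233       0.037     0.02467
  E            0.3423       1.449       4.199       6.393
  solve Keq expr → x = 0.01233; check Q = 1.0930e+05

Direction: forward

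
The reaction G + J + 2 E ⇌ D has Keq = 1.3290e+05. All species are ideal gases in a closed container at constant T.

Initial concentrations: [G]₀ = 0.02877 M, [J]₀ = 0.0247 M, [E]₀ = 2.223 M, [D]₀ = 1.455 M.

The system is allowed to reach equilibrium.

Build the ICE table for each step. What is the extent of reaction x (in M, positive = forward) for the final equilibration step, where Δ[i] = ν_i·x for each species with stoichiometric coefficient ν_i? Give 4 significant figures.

x = 0.02419 M

Q₀ = 414.3 vs Keq = 1.3290e+05 ⇒ Q<K, forward
Step 1:
                    G           J           E           D
  Initial     0.02877      0.0247       2.223       1.455
  Change     -0.02419    -0.02419    -0.04837     0.02419
  Equil      0.004583  5.1349e-04       2.175       1.479
  solve Keq expr → x = 0.02419; check Q = 1.3290e+05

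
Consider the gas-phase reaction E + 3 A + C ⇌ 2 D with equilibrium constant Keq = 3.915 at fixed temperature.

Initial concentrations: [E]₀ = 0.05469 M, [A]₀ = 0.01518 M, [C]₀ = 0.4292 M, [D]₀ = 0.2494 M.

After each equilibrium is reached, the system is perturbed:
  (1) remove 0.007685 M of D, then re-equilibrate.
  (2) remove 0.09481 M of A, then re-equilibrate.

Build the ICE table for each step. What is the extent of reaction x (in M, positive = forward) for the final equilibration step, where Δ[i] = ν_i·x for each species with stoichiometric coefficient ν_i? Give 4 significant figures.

Q₀ = 7.5755e+05 vs Keq = 3.915 ⇒ Q>K, reverse
Step 1:
                   E          A          C          D
  init       0.05469    0.01518     0.4292     0.2494
  Δ          0.08637     0.2591    0.08637    -0.1727
  eq          0.1411     0.2743     0.5156    0.07666
  solve Keq expr → x = -0.08637; check Q = 3.915
Then remove 0.007685 M of D.
Step 2:
                   E          A          C          D
  init        0.1411     0.2743     0.5156    0.06897
  Δ        -0.002144  -0.006432  -0.002144   0.004288
  eq          0.1389     0.2679     0.5134    0.07326
  solve Keq expr → x = 0.002144; check Q = 3.915
Then remove 0.09481 M of A.
Step 3:
                   E          A          C          D
  init        0.1389     0.1731     0.5134    0.07326
  Δ          0.01081    0.03243    0.01081   -0.02162
  eq          0.1497     0.2055     0.5242    0.05164
  solve Keq expr → x = -0.01081; check Q = 3.915

x = -0.01081 M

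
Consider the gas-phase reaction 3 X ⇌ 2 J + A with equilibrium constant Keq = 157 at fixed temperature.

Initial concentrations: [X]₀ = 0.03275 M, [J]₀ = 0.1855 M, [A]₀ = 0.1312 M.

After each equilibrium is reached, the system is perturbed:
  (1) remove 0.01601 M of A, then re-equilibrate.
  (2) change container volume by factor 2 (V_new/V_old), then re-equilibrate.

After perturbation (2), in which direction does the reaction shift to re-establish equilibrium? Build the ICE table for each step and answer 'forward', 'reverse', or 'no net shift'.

Direction: no net shift

Q₀ = 128.5 vs Keq = 157 ⇒ Q<K, forward
Step 1:
                   X          J          A
  init       0.03275     0.1855     0.1312
  Δ        -0.001922   0.001282 6.4081e-04
  eq         0.03083     0.1868     0.1318
  solve Keq expr → x = 6.4081e-04; check Q = 157
Then remove 0.01601 M of A.
Step 2:
                   X          J          A
  init       0.03083     0.1868     0.1158
  Δ        -0.001185 7.9015e-04 3.9508e-04
  eq         0.02964     0.1876     0.1162
  solve Keq expr → x = 3.9508e-04; check Q = 157
Then change container volume by factor 2 (V_new/V_old).
Step 3:
                   X          J          A
  init       0.01482    0.09379    0.05811
  Δ                0          0          0
  eq         0.01482    0.09379    0.05811
  solve Keq expr → x = 0; check Q = 157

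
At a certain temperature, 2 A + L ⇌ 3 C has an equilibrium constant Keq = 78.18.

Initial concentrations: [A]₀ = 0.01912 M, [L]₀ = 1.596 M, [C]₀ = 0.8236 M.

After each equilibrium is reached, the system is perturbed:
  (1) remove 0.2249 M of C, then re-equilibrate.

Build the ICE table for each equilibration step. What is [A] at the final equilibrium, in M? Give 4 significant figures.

[A]_eq = 0.03839 M

Q₀ = 957.5 vs Keq = 78.18 ⇒ Q>K, reverse
Step 1:
                   A          L          C
  I          0.01912      1.596     0.8236
  C          0.04021     0.0201   -0.06031
  E          0.05933      1.616     0.7633
  solve Keq expr → x = -0.0201; check Q = 78.18
Then remove 0.2249 M of C.
Step 2:
                   A          L          C
  I          0.05933      1.616     0.5384
  C         -0.02094   -0.01047    0.03141
  E          0.03839      1.606     0.5698
  solve Keq expr → x = 0.01047; check Q = 78.18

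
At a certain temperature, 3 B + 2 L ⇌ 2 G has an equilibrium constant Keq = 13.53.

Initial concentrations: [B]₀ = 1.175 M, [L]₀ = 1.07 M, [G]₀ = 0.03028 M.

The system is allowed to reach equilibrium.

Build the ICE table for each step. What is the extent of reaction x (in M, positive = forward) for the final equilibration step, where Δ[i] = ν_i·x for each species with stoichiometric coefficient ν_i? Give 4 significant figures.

x = 0.255 M

Q₀ = 4.9366e-04 vs Keq = 13.53 ⇒ Q<K, forward
Step 1:
                    B           L           G
  Initial       1.175        1.07     0.03028
  Change      -0.7651     -0.5101      0.5101
  Equil        0.4099      0.5599      0.5404
  solve Keq expr → x = 0.255; check Q = 13.53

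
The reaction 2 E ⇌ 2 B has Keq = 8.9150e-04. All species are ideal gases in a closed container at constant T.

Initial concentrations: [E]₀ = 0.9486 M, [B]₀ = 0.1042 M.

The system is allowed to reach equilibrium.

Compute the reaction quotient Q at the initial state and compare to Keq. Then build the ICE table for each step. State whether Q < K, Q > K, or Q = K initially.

Q₀ = 0.01207 vs Keq = 8.9150e-04 ⇒ Q>K, reverse
Step 1:
                  E         B
  I          0.9486    0.1042
  C         0.07368  -0.07368
  E           1.022   0.03052
  solve Keq expr → x = -0.03684; check Q = 8.9150e-04

Q₀ = 0.01207; Q > K (proceeds reverse)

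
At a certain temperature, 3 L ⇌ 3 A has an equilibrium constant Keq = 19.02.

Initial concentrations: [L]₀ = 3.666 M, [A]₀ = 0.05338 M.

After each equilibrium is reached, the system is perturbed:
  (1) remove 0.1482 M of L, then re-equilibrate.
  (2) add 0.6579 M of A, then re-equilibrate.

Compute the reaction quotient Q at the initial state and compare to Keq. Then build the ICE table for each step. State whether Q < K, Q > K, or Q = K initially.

Q₀ = 3.0872e-06 vs Keq = 19.02 ⇒ Q<K, forward
Step 1:
                  L         A
  init        3.666   0.05338
  Δ          -2.652     2.652
  eq          1.014     2.706
  solve Keq expr → x = 0.8841; check Q = 19.02
Then remove 0.1482 M of L.
Step 2:
                  L         A
  init       0.8654     2.706
  Δ          0.1078   -0.1078
  eq         0.9732     2.598
  solve Keq expr → x = -0.03594; check Q = 19.02
Then add 0.6579 M of A.
Step 3:
                  L         A
  init       0.9732     3.256
  Δ          0.1793   -0.1793
  eq          1.153     3.077
  solve Keq expr → x = -0.05977; check Q = 19.02

Q₀ = 3.0872e-06; Q < K (proceeds forward)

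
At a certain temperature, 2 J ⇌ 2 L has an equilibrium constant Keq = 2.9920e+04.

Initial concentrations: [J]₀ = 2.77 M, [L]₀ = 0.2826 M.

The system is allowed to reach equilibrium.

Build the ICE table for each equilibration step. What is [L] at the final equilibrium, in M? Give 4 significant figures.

Q₀ = 0.01041 vs Keq = 2.9920e+04 ⇒ Q<K, forward
Step 1:
                    J           L
  init           2.77      0.2826
  Δ            -2.752       2.752
  eq          0.01755       3.035
  solve Keq expr → x = 1.376; check Q = 2.9920e+04

[L]_eq = 3.035 M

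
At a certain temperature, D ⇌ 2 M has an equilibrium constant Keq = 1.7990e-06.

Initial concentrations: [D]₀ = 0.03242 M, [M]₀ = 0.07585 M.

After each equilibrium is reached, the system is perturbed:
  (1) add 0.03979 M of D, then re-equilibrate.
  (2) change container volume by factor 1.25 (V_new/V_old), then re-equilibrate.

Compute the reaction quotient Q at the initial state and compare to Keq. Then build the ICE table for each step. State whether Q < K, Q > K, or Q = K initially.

Q₀ = 0.1775; Q > K (proceeds reverse)

Q₀ = 0.1775 vs Keq = 1.7990e-06 ⇒ Q>K, reverse
Step 1:
                  D         M
  Initial   0.03242   0.07585
  Change    0.03775  -0.07549
  Equil     0.07017 3.5529e-04
  solve Keq expr → x = -0.03775; check Q = 1.7990e-06
Then add 0.03979 M of D.
Step 2:
                  D         M
  Initial      0.11 3.5529e-04
  Change  -4.4691e-05 8.9382e-05
  Equil      0.1099 4.4467e-04
  solve Keq expr → x = 4.4691e-05; check Q = 1.7990e-06
Then change container volume by factor 1.25 (V_new/V_old).
Step 3:
                  D         M
  Initial   0.08793 3.5574e-04
  Change  -2.0971e-05 4.1942e-05
  Equil     0.08791 3.9768e-04
  solve Keq expr → x = 2.0971e-05; check Q = 1.7990e-06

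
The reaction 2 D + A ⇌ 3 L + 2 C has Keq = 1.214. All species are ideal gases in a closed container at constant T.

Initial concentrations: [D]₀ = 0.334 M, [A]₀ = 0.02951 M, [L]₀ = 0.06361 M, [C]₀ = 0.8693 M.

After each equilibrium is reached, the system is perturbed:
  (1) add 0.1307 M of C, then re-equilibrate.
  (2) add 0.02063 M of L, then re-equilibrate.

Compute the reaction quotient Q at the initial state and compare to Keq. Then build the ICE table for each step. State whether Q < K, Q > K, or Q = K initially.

Q₀ = 0.05908 vs Keq = 1.214 ⇒ Q<K, forward
Step 1:
                    D           A           L           C
  init          0.334     0.02951     0.06361      0.8693
  Δ           -0.0352     -0.0176      0.0528      0.0352
  eq           0.2988     0.01191      0.1164      0.9045
  solve Keq expr → x = 0.0176; check Q = 1.214
Then add 0.1307 M of C.
Step 2:
                    D           A           L           C
  init         0.2988     0.01191      0.1164       1.035
  Δ          0.003084    0.001542   -0.004626   -0.003084
  eq           0.3019     0.01345      0.1118       1.032
  solve Keq expr → x = -0.001542; check Q = 1.214
Then add 0.02063 M of L.
Step 3:
                    D           A           L           C
  init         0.3019     0.01345      0.1324       1.032
  Δ          0.006593    0.003296   -0.009889   -0.006593
  eq           0.3085     0.01675      0.1225       1.026
  solve Keq expr → x = -0.003296; check Q = 1.214

Q₀ = 0.05908; Q < K (proceeds forward)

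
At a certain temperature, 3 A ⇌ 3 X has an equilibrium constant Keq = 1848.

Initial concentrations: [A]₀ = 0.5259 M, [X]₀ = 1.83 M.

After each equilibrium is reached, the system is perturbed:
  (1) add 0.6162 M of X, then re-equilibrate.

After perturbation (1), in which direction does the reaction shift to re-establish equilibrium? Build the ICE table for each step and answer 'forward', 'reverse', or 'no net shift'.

Q₀ = 42.14 vs Keq = 1848 ⇒ Q<K, forward
Step 1:
                    A           X
  Initial      0.5259        1.83
  Change      -0.3484      0.3484
  Equil        0.1775       2.178
  solve Keq expr → x = 0.1161; check Q = 1848
Then add 0.6162 M of X.
Step 2:
                    A           X
  Initial      0.1775       2.795
  Change      0.04643    -0.04643
  Equil        0.2239       2.748
  solve Keq expr → x = -0.01548; check Q = 1848

Direction: reverse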